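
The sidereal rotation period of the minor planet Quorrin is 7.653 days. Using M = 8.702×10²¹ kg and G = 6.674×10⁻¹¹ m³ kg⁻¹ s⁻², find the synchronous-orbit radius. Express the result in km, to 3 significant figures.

μ = GM = 6.674×10⁻¹¹ × 8.702×10²¹ = 5.808×10¹¹ m³/s².
T = 7.653 days = 6.612×10⁵ s.
A synchronous orbit has period T, so by Kepler's third law a = (μT²/4π²)^(1/3).
μT²/4π² = 5.808×10¹¹ × (6.612×10⁵)² / 39.48 = 6.432×10²¹ m³.
a = 1.860×10⁷ m = 18597 km.

r_sync ≈ 18600 km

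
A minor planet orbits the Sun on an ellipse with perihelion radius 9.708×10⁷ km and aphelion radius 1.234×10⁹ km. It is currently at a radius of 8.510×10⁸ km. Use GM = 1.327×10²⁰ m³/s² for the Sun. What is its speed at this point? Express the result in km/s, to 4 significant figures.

Semi-major axis a = (r_p + r_a)/2 = 6.6554×10⁸ km = 6.655×10¹¹ m.
Vis-viva: v² = μ(2/r − 1/a) = 1.327×10²⁰ × (2.350×10⁻¹² − 1.503×10⁻¹²) = 1.125×10⁸ m²/s².
v = 10610 m/s = 10.61 km/s.

v ≈ 10.61 km/s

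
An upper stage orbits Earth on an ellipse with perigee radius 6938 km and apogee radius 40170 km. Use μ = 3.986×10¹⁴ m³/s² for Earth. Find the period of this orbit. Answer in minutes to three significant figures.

T ≈ 600 minutes

Semi-major axis a = (r_p + r_a)/2 = (6938.0 + 40170)/2 = 23554 km = 2.355×10⁷ m.
By Kepler's third law T = 2π√(a³/μ) = 2π × 5.726×10³ = 3.598×10⁴ s.
= 599.6 minutes.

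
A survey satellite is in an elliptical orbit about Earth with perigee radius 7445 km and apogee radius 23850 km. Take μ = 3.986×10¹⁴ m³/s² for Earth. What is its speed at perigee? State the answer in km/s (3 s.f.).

v ≈ 9.03 km/s

Semi-major axis a = (r_p + r_a)/2 = 15648 km = 1.565×10⁷ m.
Vis-viva: v² = μ(2/r − 1/a) = 3.986×10¹⁴ × (2.686×10⁻⁷ − 6.391×10⁻⁸) = 8.160×10⁷ m²/s².
v = 9034 m/s = 9.034 km/s.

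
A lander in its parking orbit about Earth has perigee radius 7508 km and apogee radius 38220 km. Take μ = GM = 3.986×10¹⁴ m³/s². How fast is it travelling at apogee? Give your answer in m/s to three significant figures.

v ≈ 1850 m/s

Semi-major axis a = (r_p + r_a)/2 = 22864 km = 2.286×10⁷ m.
Vis-viva: v² = μ(2/r − 1/a) = 3.986×10¹⁴ × (5.233×10⁻⁸ − 4.374×10⁻⁸) = 3.425×10⁶ m²/s².
v = 1851 m/s.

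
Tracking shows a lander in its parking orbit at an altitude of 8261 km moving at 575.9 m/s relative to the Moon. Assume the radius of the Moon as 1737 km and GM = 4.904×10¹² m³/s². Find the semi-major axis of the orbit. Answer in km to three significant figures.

a ≈ 7550 km

r = 1737 + 8261 = 9998.0 km = 9.998×10⁶ m.
Specific orbital energy ε = v²/2 − μ/r = (575.9)²/2 − 4.904×10¹²/9.998×10⁶ = -3.247×10⁵ J/kg.
Since ε = −μ/(2a), a = −μ/(2ε) = 7.552×10⁶ m = 7552.3 km.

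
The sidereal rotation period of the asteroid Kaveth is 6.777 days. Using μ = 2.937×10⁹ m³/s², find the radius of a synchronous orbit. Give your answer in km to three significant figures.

T = 6.777 days = 5.855×10⁵ s.
A synchronous orbit has period T, so by Kepler's third law a = (μT²/4π²)^(1/3).
μT²/4π² = 2.937×10⁹ × (5.855×10⁵)² / 39.48 = 2.551×10¹⁹ m³.
a = 2.944×10⁶ m = 2943.6 km.

r_sync ≈ 2940 km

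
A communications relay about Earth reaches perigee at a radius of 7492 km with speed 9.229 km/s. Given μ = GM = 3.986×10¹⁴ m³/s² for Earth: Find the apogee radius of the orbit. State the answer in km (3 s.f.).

r_p = 7.492×10⁶ m.
Specific energy ε = v²/2 − μ/r = -1.062×10⁷ J/kg, so a = −μ/(2ε) = 1.877×10⁷ m.
The apsides satisfy r_p + r_a = 2a, so the apogee radius is 2a − r_p = 3.005×10⁷ m = 30054 km.

apogee radius ≈ 30100 km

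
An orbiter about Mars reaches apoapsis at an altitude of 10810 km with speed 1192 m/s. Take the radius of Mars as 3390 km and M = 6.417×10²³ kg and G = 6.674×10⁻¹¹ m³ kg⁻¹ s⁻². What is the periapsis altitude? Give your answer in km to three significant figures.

μ = GM = 6.674×10⁻¹¹ × 6.417×10²³ = 4.283×10¹³ m³/s².
r_a = 3390 + 10810 = 14200 km = 1.420×10⁷ m.
Specific energy ε = v²/2 − μ/r = -2.306×10⁶ J/kg, so a = −μ/(2ε) = 9.288×10⁶ m.
The apsides satisfy r_p + r_a = 2a, so the periapsis radius is 2a − r_a = 4.376×10⁶ m = 4375.6 km.
Periapsis altitude = 4375.6 − 3390 = 985.57 km.

periapsis altitude ≈ 986 km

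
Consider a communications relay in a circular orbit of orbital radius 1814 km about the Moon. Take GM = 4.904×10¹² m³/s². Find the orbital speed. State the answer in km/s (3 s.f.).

r = 1814 km = 1.814×10⁶ m.
For a circular orbit v = √(μ/r) = √(4.904×10¹² / 1.814×10⁶) = √(2.703×10⁶) = 1644 m/s.
That is 1.644 km/s.

v ≈ 1.64 km/s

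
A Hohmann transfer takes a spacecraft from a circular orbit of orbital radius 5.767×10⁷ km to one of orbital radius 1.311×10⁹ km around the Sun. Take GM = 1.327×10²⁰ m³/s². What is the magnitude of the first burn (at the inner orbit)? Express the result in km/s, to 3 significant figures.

Δv ≈ 18.4 km/s

r₁ = 5.767×10⁷ km = 5.767×10¹⁰ m.
r₂ = 1.311×10⁹ km = 1.311×10¹² m.
Transfer ellipse a_t = (r₁ + r₂)/2 = 6.843×10¹¹ m.
At r₁: circular v_c1 = √(μ/r₁) = 47970 m/s; transfer-perihelion v_p = √[μ(2/r₁ − 1/a_t)] = 66390 m/s.
Δv₁ = v_p − v_c1 = 18420 m/s.
= 18.42 km/s.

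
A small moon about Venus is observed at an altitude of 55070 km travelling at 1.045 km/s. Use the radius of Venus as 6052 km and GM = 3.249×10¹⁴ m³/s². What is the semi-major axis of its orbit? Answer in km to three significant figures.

r = 6052 + 55070 = 61122 km = 6.112×10⁷ m.
Specific orbital energy ε = v²/2 − μ/r = (1045)²/2 − 3.249×10¹⁴/6.112×10⁷ = -4.770×10⁶ J/kg.
Since ε = −μ/(2a), a = −μ/(2ε) = 3.406×10⁷ m = 34060 km.

a ≈ 34100 km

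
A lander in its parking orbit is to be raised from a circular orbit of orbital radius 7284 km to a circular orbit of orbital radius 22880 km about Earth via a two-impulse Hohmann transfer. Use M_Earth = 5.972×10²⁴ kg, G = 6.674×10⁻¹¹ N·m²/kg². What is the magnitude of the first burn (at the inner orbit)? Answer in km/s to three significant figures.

μ = GM = 6.674×10⁻¹¹ × 5.972×10²⁴ = 3.986×10¹⁴ m³/s².
r₁ = 7284 km = 7.284×10⁶ m.
r₂ = 22880 km = 2.288×10⁷ m.
Transfer ellipse a_t = (r₁ + r₂)/2 = 1.508×10⁷ m.
At r₁: circular v_c1 = √(μ/r₁) = 7397 m/s; transfer-perigee v_p = √[μ(2/r₁ − 1/a_t)] = 9111 m/s.
Δv₁ = v_p − v_c1 = 1714 m/s.
= 1.714 km/s.

Δv ≈ 1.71 km/s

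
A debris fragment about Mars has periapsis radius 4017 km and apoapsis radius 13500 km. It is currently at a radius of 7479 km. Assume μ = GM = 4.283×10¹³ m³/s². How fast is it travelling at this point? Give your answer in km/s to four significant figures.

Semi-major axis a = (r_p + r_a)/2 = 8758.5 km = 8.758×10⁶ m.
Vis-viva: v² = μ(2/r − 1/a) = 4.283×10¹³ × (2.674×10⁻⁷ − 1.142×10⁻⁷) = 6.563×10⁶ m²/s².
v = 2562 m/s = 2.562 km/s.

v ≈ 2.562 km/s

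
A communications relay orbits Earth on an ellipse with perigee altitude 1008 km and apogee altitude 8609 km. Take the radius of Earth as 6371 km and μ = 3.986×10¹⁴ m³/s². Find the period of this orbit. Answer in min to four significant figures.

T ≈ 196.1 min

r_p = 6371 + 1008 = 7379.0 km = 7.3790×10⁶ m.
r_a = 6371 + 8609 = 14980 km = 1.4980×10⁷ m.
Semi-major axis a = (r_p + r_a)/2 = (7379.0 + 14980)/2 = 11180 km = 1.118×10⁷ m.
By Kepler's third law T = 2π√(a³/μ) = 2π × 1.872×10³ = 1.176×10⁴ s.
= 196.1 min.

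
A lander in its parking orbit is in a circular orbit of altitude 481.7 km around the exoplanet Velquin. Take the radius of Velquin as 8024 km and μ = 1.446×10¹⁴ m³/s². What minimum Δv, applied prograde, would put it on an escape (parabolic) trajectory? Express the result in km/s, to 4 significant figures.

Δv ≈ 1.708 km/s

r = 8024 + 481.7 = 8505.7 km = 8.5057×10⁶ m.
Circular speed v_c = √(μ/r) = 4123 m/s.
Escape speed v_esc = √(2μ/r) = √2 × v_c = 5831 m/s.
Δv = v_esc − v_c = 1708 m/s = 1.708 km/s.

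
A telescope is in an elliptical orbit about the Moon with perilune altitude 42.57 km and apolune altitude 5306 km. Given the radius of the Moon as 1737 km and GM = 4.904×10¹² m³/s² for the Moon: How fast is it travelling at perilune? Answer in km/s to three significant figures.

r_p = 1737 + 42.57 = 1779.6 km = 1.7796×10⁶ m.
r_a = 1737 + 5306 = 7043.0 km = 7.0430×10⁶ m.
Semi-major axis a = (r_p + r_a)/2 = 4411.3 km = 4.411×10⁶ m.
Vis-viva: v² = μ(2/r − 1/a) = 4.904×10¹² × (1.124×10⁻⁶ − 2.267×10⁻⁷) = 4.400×10⁶ m²/s².
v = 2098 m/s = 2.098 km/s.

v ≈ 2.10 km/s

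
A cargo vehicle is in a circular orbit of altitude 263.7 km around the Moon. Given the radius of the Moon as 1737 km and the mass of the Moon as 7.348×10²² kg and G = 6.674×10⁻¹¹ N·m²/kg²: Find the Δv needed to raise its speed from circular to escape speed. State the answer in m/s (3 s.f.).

Δv ≈ 649 m/s

μ = GM = 6.674×10⁻¹¹ × 7.348×10²² = 4.904×10¹² m³/s².
r = 1737 + 263.7 = 2000.7 km = 2.0007×10⁶ m.
Circular speed v_c = √(μ/r) = 1566 m/s.
Escape speed v_esc = √(2μ/r) = √2 × v_c = 2214 m/s.
Δv = v_esc − v_c = 648.5 m/s.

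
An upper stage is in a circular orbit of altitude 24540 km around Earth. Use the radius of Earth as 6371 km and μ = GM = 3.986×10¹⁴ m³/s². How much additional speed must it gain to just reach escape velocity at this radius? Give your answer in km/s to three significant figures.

r = 6371 + 24540 = 30911 km = 3.0911×10⁷ m.
Circular speed v_c = √(μ/r) = 3591 m/s.
Escape speed v_esc = √(2μ/r) = √2 × v_c = 5078 m/s.
Δv = v_esc − v_c = 1487 m/s = 1.487 km/s.

Δv ≈ 1.49 km/s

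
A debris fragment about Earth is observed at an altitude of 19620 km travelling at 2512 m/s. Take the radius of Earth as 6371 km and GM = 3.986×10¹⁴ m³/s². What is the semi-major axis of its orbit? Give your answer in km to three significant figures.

r = 6371 + 19620 = 25991 km = 2.599×10⁷ m.
Specific orbital energy ε = v²/2 − μ/r = (2512)²/2 − 3.986×10¹⁴/2.599×10⁷ = -1.218×10⁷ J/kg.
Since ε = −μ/(2a), a = −μ/(2ε) = 1.636×10⁷ m = 16362 km.

a ≈ 16400 km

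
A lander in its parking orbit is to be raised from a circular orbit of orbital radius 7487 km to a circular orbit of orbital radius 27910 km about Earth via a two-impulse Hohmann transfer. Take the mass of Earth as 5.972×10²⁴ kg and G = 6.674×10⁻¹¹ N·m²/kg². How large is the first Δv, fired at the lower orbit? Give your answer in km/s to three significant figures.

μ = GM = 6.674×10⁻¹¹ × 5.972×10²⁴ = 3.986×10¹⁴ m³/s².
r₁ = 7487 km = 7.487×10⁶ m.
r₂ = 27910 km = 2.791×10⁷ m.
Transfer ellipse a_t = (r₁ + r₂)/2 = 1.770×10⁷ m.
At r₁: circular v_c1 = √(μ/r₁) = 7296 m/s; transfer-perigee v_p = √[μ(2/r₁ − 1/a_t)] = 9162 m/s.
Δv₁ = v_p − v_c1 = 1866 m/s.
= 1.866 km/s.

Δv ≈ 1.87 km/s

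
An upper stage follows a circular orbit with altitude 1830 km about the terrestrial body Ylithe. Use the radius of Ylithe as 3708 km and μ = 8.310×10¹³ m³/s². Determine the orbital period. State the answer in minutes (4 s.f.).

r = 3708 + 1830 = 5538.0 km = 5.5380×10⁶ m.
Kepler's third law: T = 2π√(r³/μ) = 2π√((5.538×10⁶)³ / 8.310×10¹³).
r³/μ = 2.044×10⁶ s², so T = 2π × 1.430×10³ = 8.983×10³ s.
Converting: 8.983×10³ s ÷ 60.00 = 149.7 minutes.

T ≈ 149.7 minutes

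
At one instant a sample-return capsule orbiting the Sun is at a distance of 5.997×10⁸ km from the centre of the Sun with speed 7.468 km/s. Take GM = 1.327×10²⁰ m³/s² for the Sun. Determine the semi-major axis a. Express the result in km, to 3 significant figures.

a ≈ 3.43×10⁸ km

r = 5.997×10¹¹ m.
Specific orbital energy ε = v²/2 − μ/r = (7468)²/2 − 1.327×10²⁰/5.997×10¹¹ = -1.934×10⁸ J/kg.
Since ε = −μ/(2a), a = −μ/(2ε) = 3.431×10¹¹ m = 3.4309×10⁸ km.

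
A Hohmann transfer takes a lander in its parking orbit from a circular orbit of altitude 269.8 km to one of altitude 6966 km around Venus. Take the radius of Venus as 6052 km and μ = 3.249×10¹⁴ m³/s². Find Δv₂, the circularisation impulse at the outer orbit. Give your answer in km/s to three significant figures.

r₁ = 6052 + 269.8 = 6321.8 km = 6.3218×10⁶ m.
r₂ = 6052 + 6966 = 13018 km = 1.3018×10⁷ m.
Transfer ellipse a_t = (r₁ + r₂)/2 = 9.670×10⁶ m.
At r₁: circular v_c1 = √(μ/r₁) = 7169 m/s; transfer-periapsis v_p = √[μ(2/r₁ − 1/a_t)] = 8318 m/s.
At r₂: circular v_c2 = √(μ/r₂) = 4996 m/s; transfer-apoapsis v_a = √[μ(2/r₂ − 1/a_t)] = 4039 m/s.
Δv₂ = v_c2 − v_a = 956.4 m/s.
= 0.9564 km/s.

Δv ≈ 0.956 km/s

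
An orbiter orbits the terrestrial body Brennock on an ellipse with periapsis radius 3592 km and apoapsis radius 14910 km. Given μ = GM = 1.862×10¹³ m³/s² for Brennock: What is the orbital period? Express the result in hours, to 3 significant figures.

T ≈ 11.4 hours

Semi-major axis a = (r_p + r_a)/2 = (3592.0 + 14910)/2 = 9251.0 km = 9.251×10⁶ m.
By Kepler's third law T = 2π√(a³/μ) = 2π × 6.521×10³ = 4.097×10⁴ s.
= 11.38 hours.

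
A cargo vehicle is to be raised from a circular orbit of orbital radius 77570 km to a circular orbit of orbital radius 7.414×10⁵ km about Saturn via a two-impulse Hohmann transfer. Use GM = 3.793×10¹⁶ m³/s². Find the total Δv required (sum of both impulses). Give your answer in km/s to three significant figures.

Δv_total ≈ 11.7 km/s

r₁ = 77570 km = 7.757×10⁷ m.
r₂ = 7.414×10⁵ km = 7.414×10⁸ m.
Transfer ellipse a_t = (r₁ + r₂)/2 = 4.095×10⁸ m.
At r₁: circular v_c1 = √(μ/r₁) = 22110 m/s; transfer-perikrone v_p = √[μ(2/r₁ − 1/a_t)] = 29750 m/s.
Δv₁ = v_p − v_c1 = 7642 m/s.
At r₂: circular v_c2 = √(μ/r₂) = 7153 m/s; transfer-apokrone v_a = √[μ(2/r₂ − 1/a_t)] = 3113 m/s.
Δv₂ = v_c2 − v_a = 4040 m/s.
Total Δv = Δv₁ + Δv₂ = 11680 m/s = 11.68 km/s.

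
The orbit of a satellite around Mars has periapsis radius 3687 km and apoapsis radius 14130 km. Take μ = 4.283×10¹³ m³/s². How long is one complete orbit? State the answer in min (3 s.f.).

Semi-major axis a = (r_p + r_a)/2 = (3687.0 + 14130)/2 = 8908.5 km = 8.908×10⁶ m.
By Kepler's third law T = 2π√(a³/μ) = 2π × 4.063×10³ = 2.553×10⁴ s.
= 425.5 min.

T ≈ 425 min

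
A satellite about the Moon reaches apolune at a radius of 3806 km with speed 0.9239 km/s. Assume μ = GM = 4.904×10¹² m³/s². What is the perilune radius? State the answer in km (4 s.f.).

r_a = 3.806×10⁶ m.
Specific energy ε = v²/2 − μ/r = -8.617×10⁵ J/kg, so a = −μ/(2ε) = 2.846×10⁶ m.
The apsides satisfy r_p + r_a = 2a, so the perilune radius is 2a − r_a = 1.885×10⁶ m = 1885.1 km.

perilune radius ≈ 1885 km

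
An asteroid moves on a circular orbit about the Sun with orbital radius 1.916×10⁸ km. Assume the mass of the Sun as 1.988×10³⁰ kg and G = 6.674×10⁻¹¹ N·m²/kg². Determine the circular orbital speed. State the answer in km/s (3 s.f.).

v ≈ 26.3 km/s

μ = GM = 6.674×10⁻¹¹ × 1.988×10³⁰ = 1.327×10²⁰ m³/s².
r = 1.916×10⁸ km = 1.916×10¹¹ m.
For a circular orbit v = √(μ/r) = √(1.327×10²⁰ / 1.916×10¹¹) = √(6.925×10⁸) = 26320 m/s.
That is 26.32 km/s.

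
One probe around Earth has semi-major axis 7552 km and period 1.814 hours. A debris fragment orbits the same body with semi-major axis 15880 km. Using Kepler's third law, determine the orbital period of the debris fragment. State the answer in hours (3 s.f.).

T₂ ≈ 5.53 hours

Kepler's third law: T² ∝ a³, so T₂ = T₁ (a₂/a₁)^(3/2).
a₂/a₁ = 2.103, (a₂/a₁)^(3/2) = 3.049.
T₂ = 1.814 × 3.049 = 5.531 hours.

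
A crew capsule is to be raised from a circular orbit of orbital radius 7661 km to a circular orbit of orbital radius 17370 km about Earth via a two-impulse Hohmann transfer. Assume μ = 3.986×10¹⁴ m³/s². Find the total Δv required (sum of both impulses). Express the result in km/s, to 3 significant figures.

Δv_total ≈ 2.33 km/s

r₁ = 7661 km = 7.661×10⁶ m.
r₂ = 17370 km = 1.737×10⁷ m.
Transfer ellipse a_t = (r₁ + r₂)/2 = 1.252×10⁷ m.
At r₁: circular v_c1 = √(μ/r₁) = 7213 m/s; transfer-perigee v_p = √[μ(2/r₁ − 1/a_t)] = 8498 m/s.
Δv₁ = v_p − v_c1 = 1285 m/s.
At r₂: circular v_c2 = √(μ/r₂) = 4790 m/s; transfer-apogee v_a = √[μ(2/r₂ − 1/a_t)] = 3748 m/s.
Δv₂ = v_c2 − v_a = 1042 m/s.
Total Δv = Δv₁ + Δv₂ = 2327 m/s = 2.327 km/s.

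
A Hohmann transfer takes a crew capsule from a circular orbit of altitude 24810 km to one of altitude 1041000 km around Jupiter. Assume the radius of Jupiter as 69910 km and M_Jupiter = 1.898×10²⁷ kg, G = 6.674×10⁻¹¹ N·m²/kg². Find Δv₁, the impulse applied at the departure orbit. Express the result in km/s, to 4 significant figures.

Δv ≈ 13.07 km/s

μ = GM = 6.674×10⁻¹¹ × 1.898×10²⁷ = 1.267×10¹⁷ m³/s².
r₁ = 69910 + 24810 = 94720 km = 9.4720×10⁷ m.
r₂ = 69910 + 1041000 = 1110900 km = 1.1109×10⁹ m.
Transfer ellipse a_t = (r₁ + r₂)/2 = 6.028×10⁸ m.
At r₁: circular v_c1 = √(μ/r₁) = 36570 m/s; transfer-perijove v_p = √[μ(2/r₁ − 1/a_t)] = 49640 m/s.
Δv₁ = v_p − v_c1 = 13070 m/s.
= 13.07 km/s.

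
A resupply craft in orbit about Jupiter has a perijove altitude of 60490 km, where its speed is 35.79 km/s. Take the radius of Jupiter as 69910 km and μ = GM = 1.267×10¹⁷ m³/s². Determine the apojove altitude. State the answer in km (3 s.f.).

r_p = 69910 + 60490 = 1.3040×10⁵ km = 1.304×10⁸ m.
Specific energy ε = v²/2 − μ/r = -3.312×10⁸ J/kg, so a = −μ/(2ε) = 1.913×10⁸ m.
The apsides satisfy r_p + r_a = 2a, so the apojove radius is 2a − r_p = 2.522×10⁸ m = 2.5219×10⁵ km.
Apojove altitude = 2.5219×10⁵ − 69910 = 1.8228×10⁵ km.

apojove altitude ≈ 1.82×10⁵ km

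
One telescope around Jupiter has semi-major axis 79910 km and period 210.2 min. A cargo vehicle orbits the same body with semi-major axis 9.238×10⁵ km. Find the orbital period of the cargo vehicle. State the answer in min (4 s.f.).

T₂ ≈ 8262 min

Kepler's third law: T² ∝ a³, so T₂ = T₁ (a₂/a₁)^(3/2).
a₂/a₁ = 11.56, (a₂/a₁)^(3/2) = 39.31.
T₂ = 210.2 × 39.31 = 8262 min.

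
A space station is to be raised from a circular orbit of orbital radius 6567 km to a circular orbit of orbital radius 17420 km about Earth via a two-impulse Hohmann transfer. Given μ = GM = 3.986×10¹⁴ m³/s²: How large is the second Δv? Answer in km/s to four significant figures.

r₁ = 6567 km = 6.567×10⁶ m.
r₂ = 17420 km = 1.742×10⁷ m.
Transfer ellipse a_t = (r₁ + r₂)/2 = 1.199×10⁷ m.
At r₁: circular v_c1 = √(μ/r₁) = 7791 m/s; transfer-perigee v_p = √[μ(2/r₁ − 1/a_t)] = 9389 m/s.
At r₂: circular v_c2 = √(μ/r₂) = 4783 m/s; transfer-apogee v_a = √[μ(2/r₂ − 1/a_t)] = 3540 m/s.
Δv₂ = v_c2 − v_a = 1244 m/s.
= 1.244 km/s.

Δv ≈ 1.244 km/s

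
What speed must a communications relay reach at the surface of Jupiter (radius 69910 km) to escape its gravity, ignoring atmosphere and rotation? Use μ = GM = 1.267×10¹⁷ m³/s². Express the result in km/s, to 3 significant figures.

r = R = 6.991×10⁷ m.
Escape speed v_esc = √(2μ/r) = √(2 × 1.267×10¹⁷ / 6.991×10⁷) = √(3.625×10⁹) = 60210 m/s.
= 60.21 km/s.

v_esc ≈ 60.2 km/s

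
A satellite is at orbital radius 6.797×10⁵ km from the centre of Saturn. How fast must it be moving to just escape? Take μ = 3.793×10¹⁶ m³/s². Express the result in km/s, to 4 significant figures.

r = 6.797×10⁵ km = 6.797×10⁸ m.
Escape speed v_esc = √(2μ/r) = √(2 × 3.793×10¹⁶ / 6.797×10⁸) = √(1.116×10⁸) = 10560 m/s.
= 10.56 km/s.

v_esc ≈ 10.56 km/s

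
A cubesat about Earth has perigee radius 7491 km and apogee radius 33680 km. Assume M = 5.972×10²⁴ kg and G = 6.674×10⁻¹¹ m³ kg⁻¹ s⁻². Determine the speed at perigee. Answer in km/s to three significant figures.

μ = GM = 6.674×10⁻¹¹ × 5.972×10²⁴ = 3.986×10¹⁴ m³/s².
Semi-major axis a = (r_p + r_a)/2 = 20586 km = 2.059×10⁷ m.
Vis-viva: v² = μ(2/r − 1/a) = 3.986×10¹⁴ × (2.670×10⁻⁷ − 4.858×10⁻⁸) = 8.705×10⁷ m²/s².
v = 9330 m/s = 9.330 km/s.

v ≈ 9.33 km/s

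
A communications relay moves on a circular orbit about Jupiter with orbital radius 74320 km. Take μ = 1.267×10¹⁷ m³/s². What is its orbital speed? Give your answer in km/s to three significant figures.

r = 74320 km = 7.432×10⁷ m.
For a circular orbit v = √(μ/r) = √(1.267×10¹⁷ / 7.432×10⁷) = √(1.705×10⁹) = 41290 m/s.
That is 41.29 km/s.

v ≈ 41.3 km/s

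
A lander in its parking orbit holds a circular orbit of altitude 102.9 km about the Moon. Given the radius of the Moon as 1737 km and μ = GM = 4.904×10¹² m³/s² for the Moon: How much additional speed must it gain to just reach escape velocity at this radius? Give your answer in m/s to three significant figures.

Δv ≈ 676 m/s

r = 1737 + 102.9 = 1839.9 km = 1.8399×10⁶ m.
Circular speed v_c = √(μ/r) = 1633 m/s.
Escape speed v_esc = √(2μ/r) = √2 × v_c = 2309 m/s.
Δv = v_esc − v_c = 676.2 m/s.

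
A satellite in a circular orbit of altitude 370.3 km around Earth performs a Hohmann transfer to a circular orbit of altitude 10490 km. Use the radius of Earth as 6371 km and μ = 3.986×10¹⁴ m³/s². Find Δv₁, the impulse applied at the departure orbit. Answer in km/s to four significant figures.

Δv ≈ 1.502 km/s

r₁ = 6371 + 370.3 = 6741.3 km = 6.7413×10⁶ m.
r₂ = 6371 + 10490 = 16861 km = 1.6861×10⁷ m.
Transfer ellipse a_t = (r₁ + r₂)/2 = 1.180×10⁷ m.
At r₁: circular v_c1 = √(μ/r₁) = 7689 m/s; transfer-perigee v_p = √[μ(2/r₁ − 1/a_t)] = 9191 m/s.
Δv₁ = v_p − v_c1 = 1502 m/s.
= 1.502 km/s.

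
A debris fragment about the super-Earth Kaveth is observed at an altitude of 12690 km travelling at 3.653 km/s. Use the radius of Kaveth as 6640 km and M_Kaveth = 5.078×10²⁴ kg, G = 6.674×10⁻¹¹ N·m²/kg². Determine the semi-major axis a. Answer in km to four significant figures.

μ = GM = 6.674×10⁻¹¹ × 5.078×10²⁴ = 3.389×10¹⁴ m³/s².
r = 6640 + 12690 = 19330 km = 1.933×10⁷ m.
Specific orbital energy ε = v²/2 − μ/r = (3653)²/2 − 3.389×10¹⁴/1.933×10⁷ = -1.086×10⁷ J/kg.
Since ε = −μ/(2a), a = −μ/(2ε) = 1.560×10⁷ m = 15603 km.

a ≈ 15600 km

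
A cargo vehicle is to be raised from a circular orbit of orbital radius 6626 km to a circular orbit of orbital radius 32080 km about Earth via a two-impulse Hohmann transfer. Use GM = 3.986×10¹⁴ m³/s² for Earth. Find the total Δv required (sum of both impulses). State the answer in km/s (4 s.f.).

Δv_total ≈ 3.692 km/s

r₁ = 6626 km = 6.626×10⁶ m.
r₂ = 32080 km = 3.208×10⁷ m.
Transfer ellipse a_t = (r₁ + r₂)/2 = 1.935×10⁷ m.
At r₁: circular v_c1 = √(μ/r₁) = 7756 m/s; transfer-perigee v_p = √[μ(2/r₁ − 1/a_t)] = 9986 m/s.
Δv₁ = v_p − v_c1 = 2230 m/s.
At r₂: circular v_c2 = √(μ/r₂) = 3525 m/s; transfer-apogee v_a = √[μ(2/r₂ − 1/a_t)] = 2063 m/s.
Δv₂ = v_c2 − v_a = 1462 m/s.
Total Δv = Δv₁ + Δv₂ = 3692 m/s = 3.692 km/s.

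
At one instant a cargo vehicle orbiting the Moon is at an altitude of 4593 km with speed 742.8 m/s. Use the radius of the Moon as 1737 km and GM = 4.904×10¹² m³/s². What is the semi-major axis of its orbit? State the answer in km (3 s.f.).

r = 1737 + 4593 = 6330.0 km = 6.330×10⁶ m.
Vis-viva rearranged: 1/a = 2/r − v²/μ = 3.160×10⁻⁷ − 1.125×10⁻⁷ = 2.034×10⁻⁷ m⁻¹.
a = 4.915×10⁶ m = 4915.3 km.

a ≈ 4920 km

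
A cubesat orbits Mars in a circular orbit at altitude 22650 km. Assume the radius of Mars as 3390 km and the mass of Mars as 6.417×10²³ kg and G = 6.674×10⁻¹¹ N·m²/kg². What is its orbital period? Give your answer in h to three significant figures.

μ = GM = 6.674×10⁻¹¹ × 6.417×10²³ = 4.283×10¹³ m³/s².
r = 3390 + 22650 = 26040 km = 2.6040×10⁷ m.
Kepler's third law: T = 2π√(r³/μ) = 2π√((2.604×10⁷)³ / 4.283×10¹³).
r³/μ = 4.123×10⁸ s², so T = 2π × 2.030×10⁴ = 1.276×10⁵ s.
Converting: 1.276×10⁵ s ÷ 3600 = 35.44 h.

T ≈ 35.4 h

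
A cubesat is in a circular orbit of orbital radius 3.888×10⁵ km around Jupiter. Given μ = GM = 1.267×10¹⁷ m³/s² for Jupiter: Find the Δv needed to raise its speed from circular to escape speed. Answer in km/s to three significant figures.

Δv ≈ 7.48 km/s

r = 3.888×10⁵ km = 3.888×10⁸ m.
Circular speed v_c = √(μ/r) = 18050 m/s.
Escape speed v_esc = √(2μ/r) = √2 × v_c = 25530 m/s.
Δv = v_esc − v_c = 7477 m/s = 7.477 km/s.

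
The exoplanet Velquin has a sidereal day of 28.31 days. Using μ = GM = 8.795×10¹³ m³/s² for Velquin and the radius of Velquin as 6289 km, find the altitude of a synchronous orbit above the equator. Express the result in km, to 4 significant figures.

T = 28.31 days = 2.446×10⁶ s.
A synchronous orbit has period T, so by Kepler's third law a = (μT²/4π²)^(1/3).
μT²/4π² = 8.795×10¹³ × (2.446×10⁶)² / 39.48 = 1.333×10²⁵ m³.
a = 2.371×10⁸ m = 2.3710×10⁵ km.
Altitude h = a − R = 2.3710×10⁵ − 6289 = 2.3081×10⁵ km.

h_sync ≈ 2.308×10⁵ km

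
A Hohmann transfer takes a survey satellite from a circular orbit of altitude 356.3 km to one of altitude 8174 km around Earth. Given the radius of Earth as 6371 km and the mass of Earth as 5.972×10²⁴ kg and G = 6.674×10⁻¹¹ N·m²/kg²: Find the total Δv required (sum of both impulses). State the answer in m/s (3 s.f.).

Δv_total ≈ 2380 m/s

μ = GM = 6.674×10⁻¹¹ × 5.972×10²⁴ = 3.986×10¹⁴ m³/s².
r₁ = 6371 + 356.3 = 6727.3 km = 6.7273×10⁶ m.
r₂ = 6371 + 8174 = 14545 km = 1.4545×10⁷ m.
Transfer ellipse a_t = (r₁ + r₂)/2 = 1.064×10⁷ m.
At r₁: circular v_c1 = √(μ/r₁) = 7697 m/s; transfer-perigee v_p = √[μ(2/r₁ − 1/a_t)] = 9001 m/s.
Δv₁ = v_p − v_c1 = 1304 m/s.
At r₂: circular v_c2 = √(μ/r₂) = 5235 m/s; transfer-apogee v_a = √[μ(2/r₂ − 1/a_t)] = 4163 m/s.
Δv₂ = v_c2 − v_a = 1072 m/s.
Total Δv = Δv₁ + Δv₂ = 2376 m/s.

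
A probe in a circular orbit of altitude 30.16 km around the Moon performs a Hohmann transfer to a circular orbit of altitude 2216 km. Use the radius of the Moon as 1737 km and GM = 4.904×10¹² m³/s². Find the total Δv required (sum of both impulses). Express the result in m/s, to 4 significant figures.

r₁ = 1737 + 30.16 = 1767.2 km = 1.7672×10⁶ m.
r₂ = 1737 + 2216 = 3953.0 km = 3.9530×10⁶ m.
Transfer ellipse a_t = (r₁ + r₂)/2 = 2.860×10⁶ m.
At r₁: circular v_c1 = √(μ/r₁) = 1666 m/s; transfer-perilune v_p = √[μ(2/r₁ − 1/a_t)] = 1958 m/s.
Δv₁ = v_p − v_c1 = 292.6 m/s.
At r₂: circular v_c2 = √(μ/r₂) = 1114 m/s; transfer-apolune v_a = √[μ(2/r₂ − 1/a_t)] = 875.5 m/s.
Δv₂ = v_c2 − v_a = 238.3 m/s.
Total Δv = Δv₁ + Δv₂ = 530.9 m/s.

Δv_total ≈ 530.9 m/s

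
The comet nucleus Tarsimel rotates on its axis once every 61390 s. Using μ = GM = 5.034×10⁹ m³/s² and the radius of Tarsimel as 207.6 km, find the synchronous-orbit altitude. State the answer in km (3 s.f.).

h_sync ≈ 576 km

A synchronous orbit has period T, so by Kepler's third law a = (μT²/4π²)^(1/3).
μT²/4π² = 5.034×10⁹ × (6.139×10⁴)² / 39.48 = 4.806×10¹⁷ m³.
a = 7.833×10⁵ m = 783.28 km.
Altitude h = a − R = 783.28 − 207.6 = 575.68 km.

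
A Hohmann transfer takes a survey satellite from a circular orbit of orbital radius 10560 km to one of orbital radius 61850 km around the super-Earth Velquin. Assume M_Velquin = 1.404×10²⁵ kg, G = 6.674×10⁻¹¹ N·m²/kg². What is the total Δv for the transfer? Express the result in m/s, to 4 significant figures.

μ = GM = 6.674×10⁻¹¹ × 1.404×10²⁵ = 9.370×10¹⁴ m³/s².
r₁ = 10560 km = 1.056×10⁷ m.
r₂ = 61850 km = 6.185×10⁷ m.
Transfer ellipse a_t = (r₁ + r₂)/2 = 3.620×10⁷ m.
At r₁: circular v_c1 = √(μ/r₁) = 9420 m/s; transfer-periapsis v_p = √[μ(2/r₁ − 1/a_t)] = 12310 m/s.
Δv₁ = v_p − v_c1 = 2892 m/s.
At r₂: circular v_c2 = √(μ/r₂) = 3892 m/s; transfer-apoapsis v_a = √[μ(2/r₂ − 1/a_t)] = 2102 m/s.
Δv₂ = v_c2 − v_a = 1790 m/s.
Total Δv = Δv₁ + Δv₂ = 4682 m/s.

Δv_total ≈ 4682 m/s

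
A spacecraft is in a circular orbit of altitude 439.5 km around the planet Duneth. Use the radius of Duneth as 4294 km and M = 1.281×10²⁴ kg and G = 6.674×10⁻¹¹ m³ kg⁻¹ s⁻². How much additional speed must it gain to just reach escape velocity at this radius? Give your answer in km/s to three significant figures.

Δv ≈ 1.76 km/s

μ = GM = 6.674×10⁻¹¹ × 1.281×10²⁴ = 8.549×10¹³ m³/s².
r = 4294 + 439.5 = 4733.5 km = 4.7335×10⁶ m.
Circular speed v_c = √(μ/r) = 4250 m/s.
Escape speed v_esc = √(2μ/r) = √2 × v_c = 6010 m/s.
Δv = v_esc − v_c = 1760 m/s = 1.760 km/s.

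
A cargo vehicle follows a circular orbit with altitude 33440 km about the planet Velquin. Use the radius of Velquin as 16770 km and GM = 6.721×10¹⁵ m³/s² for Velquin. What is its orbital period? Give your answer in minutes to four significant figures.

T ≈ 454.5 minutes

r = 16770 + 33440 = 50210 km = 5.0210×10⁷ m.
Kepler's third law: T = 2π√(r³/μ) = 2π√((5.021×10⁷)³ / 6.721×10¹⁵).
r³/μ = 1.883×10⁷ s², so T = 2π × 4.340×10³ = 2.727×10⁴ s.
Converting: 2.727×10⁴ s ÷ 60.00 = 454.5 minutes.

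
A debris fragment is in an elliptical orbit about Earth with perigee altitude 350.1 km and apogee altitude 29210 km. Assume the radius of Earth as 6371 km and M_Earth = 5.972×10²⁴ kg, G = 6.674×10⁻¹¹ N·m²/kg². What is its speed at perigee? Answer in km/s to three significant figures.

μ = GM = 6.674×10⁻¹¹ × 5.972×10²⁴ = 3.986×10¹⁴ m³/s².
r_p = 6371 + 350.1 = 6721.1 km = 6.7211×10⁶ m.
r_a = 6371 + 29210 = 35581 km = 3.5581×10⁷ m.
Semi-major axis a = (r_p + r_a)/2 = 21151 km = 2.115×10⁷ m.
Vis-viva: v² = μ(2/r − 1/a) = 3.986×10¹⁴ × (2.976×10⁻⁷ − 4.728×10⁻⁸) = 9.976×10⁷ m²/s².
v = 9988 m/s = 9.988 km/s.

v ≈ 9.99 km/s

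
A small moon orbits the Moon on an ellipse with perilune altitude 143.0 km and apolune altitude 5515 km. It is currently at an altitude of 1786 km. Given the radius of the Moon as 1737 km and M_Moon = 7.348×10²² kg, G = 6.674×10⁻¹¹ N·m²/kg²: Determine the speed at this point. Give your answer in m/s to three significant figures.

v ≈ 1310 m/s

μ = GM = 6.674×10⁻¹¹ × 7.348×10²² = 4.904×10¹² m³/s².
r_p = 1737 + 143.0 = 1880.0 km = 1.8800×10⁶ m.
r_a = 1737 + 5515 = 7252.0 km = 7.2520×10⁶ m.
r = 1737 + 1786 = 3523.0 km = 3.523×10⁶ m.
Semi-major axis a = (r_p + r_a)/2 = 4566.0 km = 4.566×10⁶ m.
Vis-viva: v² = μ(2/r − 1/a) = 4.904×10¹² × (5.677×10⁻⁷ − 2.190×10⁻⁷) = 1.710×10⁶ m²/s².
v = 1308 m/s.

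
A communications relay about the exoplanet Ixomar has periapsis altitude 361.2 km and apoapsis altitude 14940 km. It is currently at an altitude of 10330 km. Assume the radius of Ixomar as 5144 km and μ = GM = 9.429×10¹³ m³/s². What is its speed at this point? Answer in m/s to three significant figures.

r_p = 5144 + 361.2 = 5505.2 km = 5.5052×10⁶ m.
r_a = 5144 + 14940 = 20084 km = 2.0084×10⁷ m.
r = 5144 + 10330 = 15474 km = 1.547×10⁷ m.
Semi-major axis a = (r_p + r_a)/2 = 12795 km = 1.279×10⁷ m.
Vis-viva: v² = μ(2/r − 1/a) = 9.429×10¹³ × (1.292×10⁻⁷ − 7.816×10⁻⁸) = 4.817×10⁶ m²/s².
v = 2195 m/s.

v ≈ 2190 m/s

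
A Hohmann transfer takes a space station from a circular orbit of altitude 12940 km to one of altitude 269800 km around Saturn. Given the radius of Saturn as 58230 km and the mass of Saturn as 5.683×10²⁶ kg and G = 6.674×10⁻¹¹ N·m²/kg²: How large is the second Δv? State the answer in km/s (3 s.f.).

μ = GM = 6.674×10⁻¹¹ × 5.683×10²⁶ = 3.793×10¹⁶ m³/s².
r₁ = 58230 + 12940 = 71170 km = 7.1170×10⁷ m.
r₂ = 58230 + 269800 = 328030 km = 3.2803×10⁸ m.
Transfer ellipse a_t = (r₁ + r₂)/2 = 1.996×10⁸ m.
At r₁: circular v_c1 = √(μ/r₁) = 23090 m/s; transfer-perikrone v_p = √[μ(2/r₁ − 1/a_t)] = 29590 m/s.
At r₂: circular v_c2 = √(μ/r₂) = 10750 m/s; transfer-apokrone v_a = √[μ(2/r₂ − 1/a_t)] = 6421 m/s.
Δv₂ = v_c2 − v_a = 4332 m/s.
= 4.332 km/s.

Δv ≈ 4.33 km/s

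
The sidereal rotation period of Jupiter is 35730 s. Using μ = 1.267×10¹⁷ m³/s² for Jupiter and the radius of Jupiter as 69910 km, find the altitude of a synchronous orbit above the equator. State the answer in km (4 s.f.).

A synchronous orbit has period T, so by Kepler's third law a = (μT²/4π²)^(1/3).
μT²/4π² = 1.267×10¹⁷ × (3.573×10⁴)² / 39.48 = 4.097×10²⁴ m³.
a = 1.600×10⁸ m = 1.6002×10⁵ km.
Altitude h = a − R = 1.6002×10⁵ − 69910 = 90105 km.

h_sync ≈ 90110 km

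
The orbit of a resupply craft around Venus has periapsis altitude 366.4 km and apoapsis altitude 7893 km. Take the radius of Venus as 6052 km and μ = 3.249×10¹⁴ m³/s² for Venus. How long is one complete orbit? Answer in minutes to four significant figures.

T ≈ 188.7 minutes

r_p = 6052 + 366.4 = 6418.4 km = 6.4184×10⁶ m.
r_a = 6052 + 7893 = 13945 km = 1.3945×10⁷ m.
Semi-major axis a = (r_p + r_a)/2 = (6418.4 + 13945)/2 = 10182 km = 1.018×10⁷ m.
By Kepler's third law T = 2π√(a³/μ) = 2π × 1.802×10³ = 1.132×10⁴ s.
= 188.7 minutes.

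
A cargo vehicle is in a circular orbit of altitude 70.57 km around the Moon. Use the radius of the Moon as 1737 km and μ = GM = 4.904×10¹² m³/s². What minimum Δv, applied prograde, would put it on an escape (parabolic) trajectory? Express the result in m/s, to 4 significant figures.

Δv ≈ 682.3 m/s

r = 1737 + 70.57 = 1807.6 km = 1.8076×10⁶ m.
Circular speed v_c = √(μ/r) = 1647 m/s.
Escape speed v_esc = √(2μ/r) = √2 × v_c = 2329 m/s.
Δv = v_esc − v_c = 682.3 m/s.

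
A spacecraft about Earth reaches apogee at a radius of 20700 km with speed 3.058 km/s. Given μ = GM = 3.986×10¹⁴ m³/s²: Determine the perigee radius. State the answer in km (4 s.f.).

perigee radius ≈ 6638 km

r_a = 2.070×10⁷ m.
Specific energy ε = v²/2 − μ/r = -1.458×10⁷ J/kg, so a = −μ/(2ε) = 1.367×10⁷ m.
The apsides satisfy r_p + r_a = 2a, so the perigee radius is 2a − r_a = 6.638×10⁶ m = 6638.2 km.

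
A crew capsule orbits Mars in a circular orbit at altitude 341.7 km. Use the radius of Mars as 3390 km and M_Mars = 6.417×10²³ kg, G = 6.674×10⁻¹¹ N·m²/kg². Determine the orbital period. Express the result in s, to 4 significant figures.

μ = GM = 6.674×10⁻¹¹ × 6.417×10²³ = 4.283×10¹³ m³/s².
r = 3390 + 341.7 = 3731.7 km = 3.7317×10⁶ m.
Kepler's third law: T = 2π√(r³/μ) = 2π√((3.732×10⁶)³ / 4.283×10¹³).
r³/μ = 1.213×10⁶ s², so T = 2π × 1.102×10³ = 6.921×10³ s.

T ≈ 6921 s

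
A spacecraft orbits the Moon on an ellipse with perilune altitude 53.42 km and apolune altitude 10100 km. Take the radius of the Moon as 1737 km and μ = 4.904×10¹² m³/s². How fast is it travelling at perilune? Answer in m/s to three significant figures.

r_p = 1737 + 53.42 = 1790.4 km = 1.7904×10⁶ m.
r_a = 1737 + 10100 = 11837 km = 1.1837×10⁷ m.
Semi-major axis a = (r_p + r_a)/2 = 6813.7 km = 6.814×10⁶ m.
Vis-viva: v² = μ(2/r − 1/a) = 4.904×10¹² × (1.117×10⁻⁶ − 1.468×10⁻⁷) = 4.758×10⁶ m²/s².
v = 2181 m/s.

v ≈ 2180 m/s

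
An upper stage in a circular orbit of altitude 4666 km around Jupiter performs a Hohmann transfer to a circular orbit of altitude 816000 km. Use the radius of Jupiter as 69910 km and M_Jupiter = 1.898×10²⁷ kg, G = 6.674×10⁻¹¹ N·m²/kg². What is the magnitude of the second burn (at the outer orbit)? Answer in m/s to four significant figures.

Δv ≈ 7246 m/s

μ = GM = 6.674×10⁻¹¹ × 1.898×10²⁷ = 1.267×10¹⁷ m³/s².
r₁ = 69910 + 4666 = 74576 km = 7.4576×10⁷ m.
r₂ = 69910 + 816000 = 885910 km = 8.8591×10⁸ m.
Transfer ellipse a_t = (r₁ + r₂)/2 = 4.802×10⁸ m.
At r₁: circular v_c1 = √(μ/r₁) = 41210 m/s; transfer-perijove v_p = √[μ(2/r₁ − 1/a_t)] = 55980 m/s.
At r₂: circular v_c2 = √(μ/r₂) = 11960 m/s; transfer-apojove v_a = √[μ(2/r₂ − 1/a_t)] = 4712 m/s.
Δv₂ = v_c2 − v_a = 7246 m/s.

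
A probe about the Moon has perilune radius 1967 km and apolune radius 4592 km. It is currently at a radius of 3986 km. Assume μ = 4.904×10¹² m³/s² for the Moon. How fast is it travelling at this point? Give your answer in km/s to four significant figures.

v ≈ 0.9825 km/s

Semi-major axis a = (r_p + r_a)/2 = 3279.5 km = 3.280×10⁶ m.
Vis-viva: v² = μ(2/r − 1/a) = 4.904×10¹² × (5.018×10⁻⁷ − 3.049×10⁻⁷) = 9.653×10⁵ m²/s².
v = 982.5 m/s = 0.9825 km/s.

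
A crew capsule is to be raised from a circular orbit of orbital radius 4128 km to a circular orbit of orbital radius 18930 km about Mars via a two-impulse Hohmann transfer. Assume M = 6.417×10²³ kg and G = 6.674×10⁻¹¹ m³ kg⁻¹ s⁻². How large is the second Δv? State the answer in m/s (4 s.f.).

Δv ≈ 604.1 m/s

μ = GM = 6.674×10⁻¹¹ × 6.417×10²³ = 4.283×10¹³ m³/s².
r₁ = 4128 km = 4.128×10⁶ m.
r₂ = 18930 km = 1.893×10⁷ m.
Transfer ellipse a_t = (r₁ + r₂)/2 = 1.153×10⁷ m.
At r₁: circular v_c1 = √(μ/r₁) = 3221 m/s; transfer-periapsis v_p = √[μ(2/r₁ − 1/a_t)] = 4127 m/s.
At r₂: circular v_c2 = √(μ/r₂) = 1504 m/s; transfer-apoapsis v_a = √[μ(2/r₂ − 1/a_t)] = 900.0 m/s.
Δv₂ = v_c2 − v_a = 604.1 m/s.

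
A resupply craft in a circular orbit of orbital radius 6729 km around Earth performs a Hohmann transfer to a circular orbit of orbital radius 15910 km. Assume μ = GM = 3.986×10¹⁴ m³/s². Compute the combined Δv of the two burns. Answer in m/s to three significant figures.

r₁ = 6729 km = 6.729×10⁶ m.
r₂ = 15910 km = 1.591×10⁷ m.
Transfer ellipse a_t = (r₁ + r₂)/2 = 1.132×10⁷ m.
At r₁: circular v_c1 = √(μ/r₁) = 7697 m/s; transfer-perigee v_p = √[μ(2/r₁ − 1/a_t)] = 9125 m/s.
Δv₁ = v_p − v_c1 = 1428 m/s.
At r₂: circular v_c2 = √(μ/r₂) = 5005 m/s; transfer-apogee v_a = √[μ(2/r₂ − 1/a_t)] = 3859 m/s.
Δv₂ = v_c2 − v_a = 1146 m/s.
Total Δv = Δv₁ + Δv₂ = 2574 m/s.

Δv_total ≈ 2570 m/s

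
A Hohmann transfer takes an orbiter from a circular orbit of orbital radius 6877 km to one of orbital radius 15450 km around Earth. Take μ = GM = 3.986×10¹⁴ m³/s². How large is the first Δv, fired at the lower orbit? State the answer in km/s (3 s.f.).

r₁ = 6877 km = 6.877×10⁶ m.
r₂ = 15450 km = 1.545×10⁷ m.
Transfer ellipse a_t = (r₁ + r₂)/2 = 1.116×10⁷ m.
At r₁: circular v_c1 = √(μ/r₁) = 7613 m/s; transfer-perigee v_p = √[μ(2/r₁ − 1/a_t)] = 8956 m/s.
Δv₁ = v_p − v_c1 = 1343 m/s.
= 1.343 km/s.

Δv ≈ 1.34 km/s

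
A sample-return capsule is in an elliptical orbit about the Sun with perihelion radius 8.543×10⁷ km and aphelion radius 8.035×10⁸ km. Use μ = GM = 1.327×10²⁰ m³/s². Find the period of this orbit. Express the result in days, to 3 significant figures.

T ≈ 1870 days

Semi-major axis a = (r_p + r_a)/2 = (8.5430×10⁷ + 8.0350×10⁸)/2 = 4.4446×10⁸ km = 4.445×10¹¹ m.
By Kepler's third law T = 2π√(a³/μ) = 2π × 2.572×10⁷ = 1.616×10⁸ s.
= 1871 days.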